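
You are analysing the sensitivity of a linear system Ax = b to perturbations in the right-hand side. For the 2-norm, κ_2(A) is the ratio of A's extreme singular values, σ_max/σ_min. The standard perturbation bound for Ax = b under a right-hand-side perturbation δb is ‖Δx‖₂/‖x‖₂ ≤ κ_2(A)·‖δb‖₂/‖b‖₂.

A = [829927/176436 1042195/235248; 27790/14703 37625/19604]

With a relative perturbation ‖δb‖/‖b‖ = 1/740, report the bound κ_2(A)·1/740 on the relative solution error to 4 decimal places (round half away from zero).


0.1012

form AᵀA = [4733655241/184199184 6008946685/245598912; 6008946685/245598912 7633270225/327465216] with trace 171745441/3504384 and determinant 1500625/3504384
solving λ² − 171745441/3504384·λ + 1500625/3504384 = 0 gives λ = 49, 30625/3504384
so κ_2 = √(49 / (30625/3504384)) = 74.8800
κ_2(A)·‖δb‖/‖b‖ = 0.1012


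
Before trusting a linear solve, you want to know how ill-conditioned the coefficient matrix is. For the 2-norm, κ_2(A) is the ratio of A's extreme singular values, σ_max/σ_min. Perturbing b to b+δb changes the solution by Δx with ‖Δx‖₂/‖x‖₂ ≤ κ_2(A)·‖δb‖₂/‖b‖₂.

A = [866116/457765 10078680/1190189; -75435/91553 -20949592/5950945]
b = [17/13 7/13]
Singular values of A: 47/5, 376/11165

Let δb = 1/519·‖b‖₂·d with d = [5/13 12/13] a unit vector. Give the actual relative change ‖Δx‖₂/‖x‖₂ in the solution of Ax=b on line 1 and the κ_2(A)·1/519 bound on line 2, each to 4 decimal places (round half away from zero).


0.0027
0.5378

from the listed singular values, σ₁ = 47/5, σ_n = 376/11165
condition number: (47/5) ÷ (376/11165) = 279.1250
perturbation bound = 279.1250·1/519 = 0.5378
solve Ax = b  →  x = [-28.9465 6.6220]
‖b‖ = 1.4142, ‖x‖ = 29.6943
re-solving with b+δb shifts x by Δx of norm 0.0809
relative error = 0.0027
so the bound overstates the realised error by a factor of ≈ 197.3724 (computed from the unrounded values)


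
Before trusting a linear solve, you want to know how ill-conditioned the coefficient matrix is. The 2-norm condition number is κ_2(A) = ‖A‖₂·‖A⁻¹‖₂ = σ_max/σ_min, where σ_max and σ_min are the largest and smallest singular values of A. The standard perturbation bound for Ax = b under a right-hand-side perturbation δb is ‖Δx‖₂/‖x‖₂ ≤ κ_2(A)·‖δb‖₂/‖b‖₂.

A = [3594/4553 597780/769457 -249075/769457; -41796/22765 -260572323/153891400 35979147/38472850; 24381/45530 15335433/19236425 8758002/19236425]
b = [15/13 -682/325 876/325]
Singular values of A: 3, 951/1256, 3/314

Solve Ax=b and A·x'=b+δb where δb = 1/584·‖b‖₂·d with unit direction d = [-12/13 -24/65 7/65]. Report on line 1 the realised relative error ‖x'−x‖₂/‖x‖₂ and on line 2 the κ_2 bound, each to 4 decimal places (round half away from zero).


0.2288
0.5377

largest singular value 3, smallest 3/314
κ_2(A) = 3 / (3/314) = 314.0000
bound on ‖Δx‖/‖x‖: κ·ε = 314.0000·1/584 = 0.5377
solve Ax = b  →  x = [0.6897 1.6844 2.1597]
‖b‖₂ = 3.6056 and ‖x‖₂ = 2.8244
with δb = [-0.0057 -0.0023 0.0007], A·Δx = δb → ‖Δx‖ = 0.6462
dividing the unrounded norms, ‖Δx‖/‖x‖ = 0.2288
so the bound overstates the realised error by a factor of ≈ 2.3500 (computed from the unrounded values)


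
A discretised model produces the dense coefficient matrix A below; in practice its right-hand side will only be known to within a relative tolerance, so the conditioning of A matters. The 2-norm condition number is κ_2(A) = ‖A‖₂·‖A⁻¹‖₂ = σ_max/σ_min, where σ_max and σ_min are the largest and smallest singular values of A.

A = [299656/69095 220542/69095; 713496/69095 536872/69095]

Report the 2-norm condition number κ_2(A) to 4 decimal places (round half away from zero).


M = AᵀA = [3543611008/28249225 2657649456/28249225; 2657649456/28249225 1993315492/28249225]. tr(M)=221477060/1129969, det(M)=614656/1129969
λ_max, λ_min = (221477060/1129969 ± √49049309937340944/1276829940961)/2 = 196, 3136/1129969
σ_max=√196=14, σ_min=√(3136/1129969)=(56/1063) → κ = 265.7500

265.7500


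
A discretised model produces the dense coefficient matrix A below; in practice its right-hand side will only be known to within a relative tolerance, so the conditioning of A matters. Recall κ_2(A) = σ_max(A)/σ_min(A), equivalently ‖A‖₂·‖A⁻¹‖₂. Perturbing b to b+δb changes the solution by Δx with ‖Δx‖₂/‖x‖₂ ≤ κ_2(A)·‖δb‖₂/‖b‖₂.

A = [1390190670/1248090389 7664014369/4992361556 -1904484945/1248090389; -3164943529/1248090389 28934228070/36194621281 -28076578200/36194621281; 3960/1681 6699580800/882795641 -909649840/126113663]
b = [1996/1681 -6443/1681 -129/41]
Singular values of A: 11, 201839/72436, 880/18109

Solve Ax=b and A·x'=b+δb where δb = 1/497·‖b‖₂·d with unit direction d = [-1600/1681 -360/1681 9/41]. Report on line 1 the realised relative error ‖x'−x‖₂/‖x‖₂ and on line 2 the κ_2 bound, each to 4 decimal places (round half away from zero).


0.0102
0.4555

largest singular value 11, smallest 880/18109
κ = σ_max/σ_min = 11/(880/18109) = 226.3625
worst-case relative error ≤ 226.3625 × 1/497 = 0.4555
solve Ax = b  →  x = [1.3406 -14.6129 -14.5008]
‖b‖ = 5.0990, ‖x‖ = 20.6302
δb = ε·‖b‖·d = [-0.0098 -0.0022 0.0023]; solving A·Δx = δb gives ‖Δx‖ = 0.2111
realised ‖Δx‖/‖x‖ = 0.0102
so the bound overstates the realised error by a factor of ≈ 44.5051 (computed from the unrounded values)


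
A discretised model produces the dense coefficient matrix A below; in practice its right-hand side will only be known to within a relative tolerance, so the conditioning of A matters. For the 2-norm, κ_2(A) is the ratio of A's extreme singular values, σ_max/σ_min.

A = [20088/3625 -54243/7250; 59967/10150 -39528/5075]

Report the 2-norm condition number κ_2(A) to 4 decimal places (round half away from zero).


M = AᵀA = [200942289/3062500 -66974688/765625; -66974688/765625 357216561/3062500]. tr(M)=11163177/61250, det(M)=531441/490000
solving λ² − 11163177/61250·λ + 531441/490000 = 0 gives λ = 729/4, 729/122500
κ = σ_max/σ_min = (27/2)/(27/350) = 175.0000

175.0000


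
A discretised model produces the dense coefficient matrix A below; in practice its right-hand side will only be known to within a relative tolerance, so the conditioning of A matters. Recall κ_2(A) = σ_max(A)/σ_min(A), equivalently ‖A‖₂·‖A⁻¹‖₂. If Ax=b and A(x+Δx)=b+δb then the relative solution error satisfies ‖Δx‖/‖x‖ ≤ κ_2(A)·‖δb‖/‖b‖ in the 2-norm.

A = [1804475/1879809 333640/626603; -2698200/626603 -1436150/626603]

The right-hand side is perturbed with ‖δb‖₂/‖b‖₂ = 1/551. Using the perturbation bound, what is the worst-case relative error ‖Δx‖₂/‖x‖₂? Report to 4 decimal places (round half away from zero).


AᵀA = [40915335625/2102130801 7273709000/700710267; 7273709000/700710267 1293184100/233570089]; tr = 181847725/7273809, det = 62500/7273809
eigenvalues of AᵀA: λ = (tr ± √(tr²−4·det))/2 = 25, 2500/7273809
so κ_2 = √(25 / (2500/7273809)) = 269.7000
κ_2(A)·‖δb‖/‖b‖ = 0.4895

0.4895


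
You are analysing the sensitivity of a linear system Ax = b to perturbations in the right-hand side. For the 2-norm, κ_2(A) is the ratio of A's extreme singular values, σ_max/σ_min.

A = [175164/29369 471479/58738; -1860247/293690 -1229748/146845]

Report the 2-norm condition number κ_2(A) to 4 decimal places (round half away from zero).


AᵀA = [6528761590609/86253816100 2176144358328/21563454025; 2176144358328/21563454025 11606431760041/86253816100]; tr = 362703867013/1725076322, det = 11051265625/13800610576
char-poly roots: 841/4 and 13140625/3450152644
σ_max=√(841/4)=(29/2), σ_min=√(13140625/3450152644)=(3625/58738) → κ = 234.9520

234.9520


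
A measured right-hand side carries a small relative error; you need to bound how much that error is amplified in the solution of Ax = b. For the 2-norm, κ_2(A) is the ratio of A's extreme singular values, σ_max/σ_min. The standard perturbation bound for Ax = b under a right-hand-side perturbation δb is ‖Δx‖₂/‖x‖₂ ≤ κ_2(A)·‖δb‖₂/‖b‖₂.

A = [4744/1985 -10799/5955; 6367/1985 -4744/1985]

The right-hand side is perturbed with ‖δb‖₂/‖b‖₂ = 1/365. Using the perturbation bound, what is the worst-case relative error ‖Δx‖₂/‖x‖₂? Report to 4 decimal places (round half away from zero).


0.6526

M = AᵀA = [2521769/157609 -5673824/472827; -5673824/472827 12766729/1418481]. tr(M)=35462650/1418481, det(M)=15625/1418481
solving λ² − 35462650/1418481·λ + 15625/1418481 = 0 gives λ = 25, 625/1418481
κ = σ_max/σ_min = 5/(25/1191) = 238.2000
worst-case relative error ≤ 238.2000 × 1/365 = 0.6526


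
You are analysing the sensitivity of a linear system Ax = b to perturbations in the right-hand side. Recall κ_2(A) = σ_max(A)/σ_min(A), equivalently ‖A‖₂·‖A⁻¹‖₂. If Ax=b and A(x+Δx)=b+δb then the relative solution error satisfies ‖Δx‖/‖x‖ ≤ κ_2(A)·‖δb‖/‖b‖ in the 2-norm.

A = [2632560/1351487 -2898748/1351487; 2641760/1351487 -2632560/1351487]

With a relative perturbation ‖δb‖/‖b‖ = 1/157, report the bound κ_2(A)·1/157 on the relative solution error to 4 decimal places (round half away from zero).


0.2559

M = AᵀA = [16538963200/2171839609 -17343305280/2171839609; -17343305280/2171839609 18232000144/2171839609]. tr(M)=41344784/2582449, det(M)=409600/2582449
λ_max, λ_min = (41344784/2582449 ± √1705160079565056/6669042837601)/2 = 16, 25600/2582449
so κ_2 = √(16 / (25600/2582449)) = 40.1750
worst-case relative error ≤ 40.1750 × 1/157 = 0.2559


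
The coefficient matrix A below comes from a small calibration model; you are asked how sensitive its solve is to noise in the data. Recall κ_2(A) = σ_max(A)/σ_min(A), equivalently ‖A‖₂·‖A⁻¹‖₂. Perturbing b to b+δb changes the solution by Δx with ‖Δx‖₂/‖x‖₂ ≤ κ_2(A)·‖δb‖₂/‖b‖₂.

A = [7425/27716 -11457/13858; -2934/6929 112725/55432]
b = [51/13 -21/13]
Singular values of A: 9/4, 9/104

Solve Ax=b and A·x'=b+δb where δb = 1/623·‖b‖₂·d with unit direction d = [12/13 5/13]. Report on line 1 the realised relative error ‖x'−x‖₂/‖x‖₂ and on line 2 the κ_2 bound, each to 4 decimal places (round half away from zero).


0.0023
0.0417

largest singular value 9/4, smallest 9/104
κ_2(A) = (9/4) / (9/104) = 26.0000
bound on ‖Δx‖/‖x‖: κ·ε = 26.0000·1/623 = 0.0417
solve Ax = b  →  x = [34.1138 6.3089]
2-norm of b is 4.2426; of x, 34.6923
δb = ε·‖b‖·d = [0.0063 0.0026]; solving A·Δx = δb gives ‖Δx‖ = 0.0787
dividing the unrounded norms, ‖Δx‖/‖x‖ = 0.0023
realised/bound (from unrounded values) ≈ 0.0544


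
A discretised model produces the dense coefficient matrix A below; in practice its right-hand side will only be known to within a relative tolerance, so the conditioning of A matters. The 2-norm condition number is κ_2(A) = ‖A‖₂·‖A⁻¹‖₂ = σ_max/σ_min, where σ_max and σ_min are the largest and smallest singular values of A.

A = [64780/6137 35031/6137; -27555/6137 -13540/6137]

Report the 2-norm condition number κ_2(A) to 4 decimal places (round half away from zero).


AᵀA = [4955726425/37662769 2642402880/37662769; 2642402880/37662769 1410502561/37662769]; tr = 22028474/130321, det = 714025/130321
eigenvalues of AᵀA: λ = (tr ± √(tr²−4·det))/2 = 169, 4225/130321
so κ_2 = √(169 / (4225/130321)) = 72.2000

72.2000


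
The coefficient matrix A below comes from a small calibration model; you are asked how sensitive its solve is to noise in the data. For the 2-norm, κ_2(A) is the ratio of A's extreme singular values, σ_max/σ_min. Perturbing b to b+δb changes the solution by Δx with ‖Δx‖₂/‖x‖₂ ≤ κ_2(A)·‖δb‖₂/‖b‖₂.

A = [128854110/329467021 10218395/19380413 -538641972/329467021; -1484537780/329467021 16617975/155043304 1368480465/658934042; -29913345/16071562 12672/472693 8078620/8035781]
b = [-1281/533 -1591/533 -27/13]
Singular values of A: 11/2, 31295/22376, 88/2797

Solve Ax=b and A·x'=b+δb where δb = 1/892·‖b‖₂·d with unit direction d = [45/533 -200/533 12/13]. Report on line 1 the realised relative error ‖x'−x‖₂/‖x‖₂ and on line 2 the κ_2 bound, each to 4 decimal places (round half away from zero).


0.0049
0.1960

largest singular value 11/2, smallest 88/2797
condition number: (11/2) ÷ (88/2797) = 174.8125
perturbation bound = 174.8125·1/892 = 0.1960
solve Ax = b  →  x = [-4.3397 -30.1642 -9.2961]
‖b‖ = 4.3589, ‖x‖ = 31.8611
δb = ε·‖b‖·d = [0.0004 -0.0018 0.0045]; solving A·Δx = δb gives ‖Δx‖ = 0.1553
dividing the unrounded norms, ‖Δx‖/‖x‖ = 0.0049
so the bound overstates the realised error by a factor of ≈ 40.2019 (computed from the unrounded values)


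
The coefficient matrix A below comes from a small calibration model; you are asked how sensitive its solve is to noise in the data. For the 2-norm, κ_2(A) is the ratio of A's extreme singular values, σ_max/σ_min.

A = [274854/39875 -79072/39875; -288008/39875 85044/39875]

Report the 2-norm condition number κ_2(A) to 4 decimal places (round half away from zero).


286.0000

form AᵀA = [37691636/378125 -10993248/378125; -10993248/378125 3206864/378125] with trace 327188/3025 and determinant 10816/75625
char-poly roots: 2704/25 and 4/3025
so κ_2 = √((2704/25) / (4/3025)) = 286.0000


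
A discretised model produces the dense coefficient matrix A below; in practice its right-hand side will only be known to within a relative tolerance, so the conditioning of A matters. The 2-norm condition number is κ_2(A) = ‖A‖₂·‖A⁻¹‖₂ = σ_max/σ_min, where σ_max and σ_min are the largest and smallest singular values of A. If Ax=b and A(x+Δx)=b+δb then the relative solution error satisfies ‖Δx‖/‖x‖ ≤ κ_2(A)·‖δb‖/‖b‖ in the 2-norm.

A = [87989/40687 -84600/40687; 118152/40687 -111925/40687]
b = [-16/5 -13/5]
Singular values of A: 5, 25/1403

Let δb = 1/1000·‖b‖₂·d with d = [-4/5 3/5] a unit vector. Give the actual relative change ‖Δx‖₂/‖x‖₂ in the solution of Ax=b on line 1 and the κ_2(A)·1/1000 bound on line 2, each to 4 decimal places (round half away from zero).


0.0041
0.2806

largest singular value 5, smallest 25/1403
condition number: 5 ÷ (25/1403) = 280.6000
bound on ‖Δx‖/‖x‖: κ·ε = 280.6000·1/1000 = 0.2806
solve Ax = b  →  x = [38.1241 41.1903]
‖b‖ = 4.1231, ‖x‖ = 56.1257
δb = ε·‖b‖·d = [-0.0033 0.0025]; solving A·Δx = δb gives ‖Δx‖ = 0.2314
dividing the unrounded norms, ‖Δx‖/‖x‖ = 0.0041
realised/bound (from unrounded values) ≈ 0.0147


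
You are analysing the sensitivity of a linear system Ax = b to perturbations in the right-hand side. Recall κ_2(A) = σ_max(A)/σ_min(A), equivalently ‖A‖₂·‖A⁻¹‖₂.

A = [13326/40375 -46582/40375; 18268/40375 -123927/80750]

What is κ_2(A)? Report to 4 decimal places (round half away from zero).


form AᵀA = [20452084/65205625 -70108038/65205625; -70108038/65205625 961497289/260822500] with trace 1669289/417316 and determinant 25/104329
λ_max, λ_min = (1669289/417316 ± √2786358839121/174152643856)/2 = 4, 25/417316
σ_max=√4=2, σ_min=√(25/417316)=(5/646) → κ = 258.4000

258.4000


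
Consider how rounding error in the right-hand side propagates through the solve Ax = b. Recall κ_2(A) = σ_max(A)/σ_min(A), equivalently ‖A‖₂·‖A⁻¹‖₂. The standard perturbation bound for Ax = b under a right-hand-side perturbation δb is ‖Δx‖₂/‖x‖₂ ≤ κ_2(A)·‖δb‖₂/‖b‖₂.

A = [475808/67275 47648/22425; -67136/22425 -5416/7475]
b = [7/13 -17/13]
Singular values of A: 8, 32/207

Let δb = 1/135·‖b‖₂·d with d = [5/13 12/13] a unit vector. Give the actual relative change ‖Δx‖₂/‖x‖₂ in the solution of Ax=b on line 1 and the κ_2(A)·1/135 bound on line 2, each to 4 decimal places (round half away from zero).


from the listed singular values, σ₁ = 8, σ_n = 32/207
κ_2(A) = 8 / (32/207) = 51.7500
κ_2(A)·‖δb‖/‖b‖ = 0.3833
solve Ax = b  →  x = [1.9313 -6.1750]
‖b‖ = 1.4142, ‖x‖ = 6.4700
re-solving with b+δb shifts x by Δx of norm 0.0678
dividing the unrounded norms, ‖Δx‖/‖x‖ = 0.0105
tightness: 0.0105 against a bound of 0.3833 (unrounded ratio ≈ 0.0273)

0.0105
0.3833


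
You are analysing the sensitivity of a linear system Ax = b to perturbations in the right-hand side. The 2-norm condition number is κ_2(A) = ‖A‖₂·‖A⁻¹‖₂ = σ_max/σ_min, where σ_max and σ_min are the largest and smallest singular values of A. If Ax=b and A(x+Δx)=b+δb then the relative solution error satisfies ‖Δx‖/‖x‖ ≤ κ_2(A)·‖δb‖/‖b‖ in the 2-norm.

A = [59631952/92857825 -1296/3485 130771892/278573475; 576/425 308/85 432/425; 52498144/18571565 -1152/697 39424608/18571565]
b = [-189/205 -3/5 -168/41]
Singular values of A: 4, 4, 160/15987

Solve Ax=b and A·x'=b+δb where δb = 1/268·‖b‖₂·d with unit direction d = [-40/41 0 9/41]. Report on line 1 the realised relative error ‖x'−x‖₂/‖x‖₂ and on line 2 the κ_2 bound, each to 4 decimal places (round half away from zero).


1.4913
1.4913

largest singular value 4, smallest 160/15987
κ_2(A) = 4 / (160/15987) = 399.6750
bound on ‖Δx‖/‖x‖: κ·ε = 399.6750·1/268 = 1.4913
solve Ax = b  →  x = [-0.8118 0.3088 -0.6088]
‖b‖ = 4.2426, ‖x‖ = 1.0607
Δx = A⁻¹·δb where δb = 1/268·4.2426·d; ‖Δx‖ = 1.5818
realised ‖Δx‖/‖x‖ = 1.4913
tightness: 1.4913 against a bound of 1.4913; the bound is attained (ratio 1)


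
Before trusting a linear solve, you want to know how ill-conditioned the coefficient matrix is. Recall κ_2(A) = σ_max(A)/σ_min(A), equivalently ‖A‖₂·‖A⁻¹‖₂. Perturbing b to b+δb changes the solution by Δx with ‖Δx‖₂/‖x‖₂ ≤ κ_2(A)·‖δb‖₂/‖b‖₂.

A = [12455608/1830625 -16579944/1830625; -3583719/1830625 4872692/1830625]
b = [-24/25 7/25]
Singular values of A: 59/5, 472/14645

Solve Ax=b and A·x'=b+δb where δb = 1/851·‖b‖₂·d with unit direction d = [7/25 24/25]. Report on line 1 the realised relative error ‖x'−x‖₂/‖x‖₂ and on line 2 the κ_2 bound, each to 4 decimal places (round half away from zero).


from the listed singular values, σ₁ = 59/5, σ_n = 472/14645
κ_2(A) = (59/5) / (472/14645) = 366.1250
bound on ‖Δx‖/‖x‖: κ·ε = 366.1250·1/851 = 0.4302
solve Ax = b  →  x = [-0.0508 0.0678]
‖b‖₂ = 1.0000 and ‖x‖₂ = 0.0847
δb = ε·‖b‖·d = [0.0003 0.0011]; solving A·Δx = δb gives ‖Δx‖ = 0.0365
realised ‖Δx‖/‖x‖ = 0.4302
so the bound is sharp here: realised error equals the bound

0.4302
0.4302


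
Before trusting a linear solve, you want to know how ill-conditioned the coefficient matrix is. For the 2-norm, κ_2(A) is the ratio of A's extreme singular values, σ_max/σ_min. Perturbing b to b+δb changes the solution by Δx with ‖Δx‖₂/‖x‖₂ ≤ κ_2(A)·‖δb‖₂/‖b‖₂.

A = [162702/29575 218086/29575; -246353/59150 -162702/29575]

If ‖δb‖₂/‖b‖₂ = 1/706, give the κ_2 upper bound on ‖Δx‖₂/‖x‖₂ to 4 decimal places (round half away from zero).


0.4189

M = AᵀA = [6663102553/139948900 2220963651/34987225; 2220963651/34987225 2961337768/34987225]. tr(M)=740338145/5597956, det(M)=279841/1399489
solving λ² − 740338145/5597956·λ + 279841/1399489 = 0 gives λ = 529/4, 2116/1399489
κ_2(A) = √(λ_max/λ_min) = √((529/4) / (2116/1399489)) = 295.7500
κ_2(A)·‖δb‖/‖b‖ = 0.4189


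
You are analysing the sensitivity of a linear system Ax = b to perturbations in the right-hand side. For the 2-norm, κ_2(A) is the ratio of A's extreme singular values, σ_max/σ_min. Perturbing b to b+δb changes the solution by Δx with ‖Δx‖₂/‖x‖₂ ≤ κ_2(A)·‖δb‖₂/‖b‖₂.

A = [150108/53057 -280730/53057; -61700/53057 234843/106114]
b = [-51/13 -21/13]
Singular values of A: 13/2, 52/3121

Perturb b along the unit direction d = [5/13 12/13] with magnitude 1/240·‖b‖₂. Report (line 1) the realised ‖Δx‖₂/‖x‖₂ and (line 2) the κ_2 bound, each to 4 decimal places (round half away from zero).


0.0059
1.6255

largest singular value 13/2, smallest 52/3121
κ = σ_max/σ_min = (13/2)/(52/3121) = 390.1250
bound on ‖Δx‖/‖x‖: κ·ε = 390.1250·1/240 = 1.6255
solve Ax = b  →  x = [-159.0916 -84.3258]
‖b‖₂ = 4.2426 and ‖x‖₂ = 180.0583
with δb = [0.0068 0.0163], A·Δx = δb → ‖Δx‖ = 1.0610
dividing the unrounded norms, ‖Δx‖/‖x‖ = 0.0059
realised/bound (from unrounded values) ≈ 0.0036


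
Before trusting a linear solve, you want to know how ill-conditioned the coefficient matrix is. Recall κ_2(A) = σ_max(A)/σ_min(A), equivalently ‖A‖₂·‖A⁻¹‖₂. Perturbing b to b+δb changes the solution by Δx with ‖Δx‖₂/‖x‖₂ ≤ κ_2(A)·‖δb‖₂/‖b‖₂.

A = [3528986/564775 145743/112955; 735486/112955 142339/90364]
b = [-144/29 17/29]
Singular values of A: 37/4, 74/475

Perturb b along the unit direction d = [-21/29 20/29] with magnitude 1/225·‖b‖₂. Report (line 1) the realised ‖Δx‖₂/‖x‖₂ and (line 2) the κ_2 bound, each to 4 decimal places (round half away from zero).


0.0056
0.2639

largest singular value 37/4, smallest 74/475
κ = σ_max/σ_min = (37/4)/(74/475) = 59.3750
κ_2(A)·‖δb‖/‖b‖ = 0.2639
solve Ax = b  →  x = [-5.9525 24.9782]
‖b‖ = 5.0000, ‖x‖ = 25.6777
δb = ε·‖b‖·d = [-0.0161 0.0153]; solving A·Δx = δb gives ‖Δx‖ = 0.1426
relative error = 0.0056
tightness: 0.0056 against a bound of 0.2639 (unrounded ratio ≈ 0.0211)


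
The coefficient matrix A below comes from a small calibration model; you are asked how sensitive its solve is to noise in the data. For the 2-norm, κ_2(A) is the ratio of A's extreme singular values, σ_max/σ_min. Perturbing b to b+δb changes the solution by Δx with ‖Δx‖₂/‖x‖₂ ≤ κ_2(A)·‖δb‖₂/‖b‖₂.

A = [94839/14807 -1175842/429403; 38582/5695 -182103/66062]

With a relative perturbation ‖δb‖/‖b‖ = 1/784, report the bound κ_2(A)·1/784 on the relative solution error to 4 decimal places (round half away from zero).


AᵀA = [476429350381/5481181225 -39698854263/1096236245; -39698854263/1096236245 13239847297/876988996]; tr = 13234991621/129732100, det = 104060401/129732100
solving λ² − 13234991621/129732100·λ + 104060401/129732100 = 0 gives λ = 10201/100, 10201/1297321
σ_max=√(10201/100)=(101/10), σ_min=√(10201/1297321)=(101/1139) → κ = 113.9000
bound on ‖Δx‖/‖x‖: κ·ε = 113.9000·1/784 = 0.1453

0.1453


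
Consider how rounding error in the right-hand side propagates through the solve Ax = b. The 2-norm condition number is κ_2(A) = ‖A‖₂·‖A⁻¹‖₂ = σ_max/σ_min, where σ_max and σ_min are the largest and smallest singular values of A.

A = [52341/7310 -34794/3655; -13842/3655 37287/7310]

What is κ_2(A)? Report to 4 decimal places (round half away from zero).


form AᵀA = [12131433/184900 -4043736/46225; -4043736/46225 21566817/184900] with trace 673965/3698 and determinant 6561/29584
λ_max, λ_min = (673965/3698 ± √113554172484/3418801)/2 = 729/4, 9/7396
so κ_2 = √((729/4) / (9/7396)) = 387.0000

387.0000


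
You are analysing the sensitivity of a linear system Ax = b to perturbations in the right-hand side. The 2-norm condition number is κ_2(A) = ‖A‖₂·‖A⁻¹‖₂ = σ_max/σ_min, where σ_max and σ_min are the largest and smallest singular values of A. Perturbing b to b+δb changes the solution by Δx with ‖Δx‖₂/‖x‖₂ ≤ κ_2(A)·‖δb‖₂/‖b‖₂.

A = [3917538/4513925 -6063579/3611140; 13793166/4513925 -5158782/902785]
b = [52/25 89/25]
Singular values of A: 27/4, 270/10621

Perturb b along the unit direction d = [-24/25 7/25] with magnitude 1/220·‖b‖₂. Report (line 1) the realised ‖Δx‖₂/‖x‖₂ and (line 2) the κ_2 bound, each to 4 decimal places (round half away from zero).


0.0187
1.2069

σ_max = 27/4, σ_min = 270/10621
κ = σ_max/σ_min = (27/4)/(270/10621) = 265.5250
perturbation bound = 265.5250·1/220 = 1.2069
solve Ax = b  →  x = [-34.4303 -19.0344]
2-norm of b is 4.1231; of x, 39.3415
re-solving with b+δb shifts x by Δx of norm 0.7372
dividing the unrounded norms, ‖Δx‖/‖x‖ = 0.0187
realised/bound (from unrounded values) ≈ 0.0155


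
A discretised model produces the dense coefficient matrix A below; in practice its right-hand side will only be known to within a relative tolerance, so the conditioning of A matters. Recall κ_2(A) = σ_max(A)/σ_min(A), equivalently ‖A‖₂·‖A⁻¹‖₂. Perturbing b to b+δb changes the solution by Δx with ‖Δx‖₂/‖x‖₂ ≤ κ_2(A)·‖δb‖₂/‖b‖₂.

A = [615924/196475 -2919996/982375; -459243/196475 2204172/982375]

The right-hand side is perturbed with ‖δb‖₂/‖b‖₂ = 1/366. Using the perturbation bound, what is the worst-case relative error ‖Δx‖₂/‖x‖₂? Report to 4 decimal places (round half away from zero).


AᵀA = [23610660273/1544097025 -112429847124/7720485125; -112429847124/7720485125 535390033824/38602425625]; tr = 1338473889/45900625, det = 8503056/1147515625
char-poly roots: 729/25 and 11664/45900625
so κ_2 = √((729/25) / (11664/45900625)) = 338.7500
worst-case relative error ≤ 338.7500 × 1/366 = 0.9255

0.9255


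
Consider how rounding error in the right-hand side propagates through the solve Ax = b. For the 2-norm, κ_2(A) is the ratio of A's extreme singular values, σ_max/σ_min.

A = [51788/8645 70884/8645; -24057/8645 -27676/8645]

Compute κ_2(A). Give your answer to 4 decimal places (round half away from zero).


form AᵀA = [19294297/442225 25661196/442225; 25661196/442225 34263328/442225] with trace 2142305/17689 and determinant 234256/17689
λ_max, λ_min = (2142305/17689 ± √4572895695489/312900721)/2 = 121, 1936/17689
κ = σ_max/σ_min = 11/(44/133) = 33.2500

33.2500


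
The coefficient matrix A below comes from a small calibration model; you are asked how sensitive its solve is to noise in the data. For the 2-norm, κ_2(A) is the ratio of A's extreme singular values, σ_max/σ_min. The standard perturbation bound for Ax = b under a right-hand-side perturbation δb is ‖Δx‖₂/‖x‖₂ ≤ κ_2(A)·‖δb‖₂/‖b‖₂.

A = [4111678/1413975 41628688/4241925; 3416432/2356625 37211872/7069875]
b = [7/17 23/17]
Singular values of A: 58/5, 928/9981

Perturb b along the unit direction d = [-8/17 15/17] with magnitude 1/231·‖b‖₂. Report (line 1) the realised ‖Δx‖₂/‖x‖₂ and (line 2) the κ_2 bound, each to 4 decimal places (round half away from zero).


from the listed singular values, σ₁ = 58/5, σ_n = 928/9981
κ_2(A) = (58/5) / (928/9981) = 124.7625
perturbation bound = 124.7625·1/231 = 0.5401
solve Ax = b  →  x = [-10.3010 3.0943]
‖b‖₂ = 1.4142 and ‖x‖₂ = 10.7557
with δb = [-0.0029 0.0054], A·Δx = δb → ‖Δx‖ = 0.0658
relative error = 0.0061
realised/bound (from unrounded values) ≈ 0.0113

0.0061
0.5401


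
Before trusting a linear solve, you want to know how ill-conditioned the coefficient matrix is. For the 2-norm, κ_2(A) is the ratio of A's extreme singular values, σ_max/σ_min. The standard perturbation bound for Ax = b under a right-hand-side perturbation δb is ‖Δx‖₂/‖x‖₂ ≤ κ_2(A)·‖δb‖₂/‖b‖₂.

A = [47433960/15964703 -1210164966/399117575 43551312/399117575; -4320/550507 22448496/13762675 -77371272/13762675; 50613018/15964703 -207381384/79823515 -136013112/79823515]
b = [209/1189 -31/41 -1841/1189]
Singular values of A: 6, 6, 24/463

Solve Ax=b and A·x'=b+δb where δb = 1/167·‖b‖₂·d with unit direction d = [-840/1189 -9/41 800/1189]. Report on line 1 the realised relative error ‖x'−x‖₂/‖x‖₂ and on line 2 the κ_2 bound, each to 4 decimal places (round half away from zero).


0.0104
0.6931

σ_max = 6, σ_min = 24/463
κ_2(A) = 6 / (24/463) = 115.7500
κ_2(A)·‖δb‖/‖b‖ = 0.6931
solve Ax = b  →  x = [-13.4253 -13.3474 -3.7194]
2-norm of b is 1.7321; of x, 19.2931
with δb = [-0.0073 -0.0023 0.0070], A·Δx = δb → ‖Δx‖ = 0.2001
realised ‖Δx‖/‖x‖ = 0.0104
realised/bound (from unrounded values) ≈ 0.0150


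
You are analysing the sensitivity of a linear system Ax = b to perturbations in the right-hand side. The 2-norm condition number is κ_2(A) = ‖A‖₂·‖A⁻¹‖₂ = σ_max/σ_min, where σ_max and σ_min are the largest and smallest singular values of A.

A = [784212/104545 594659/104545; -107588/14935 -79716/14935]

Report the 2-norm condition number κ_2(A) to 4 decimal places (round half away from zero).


180.2500

M = AᵀA = [56226976/519841 42168204/519841; 42168204/519841 31628857/519841]. tr(M)=87855833/519841, det(M)=456976/519841
eigenvalues of AᵀA: λ = (tr ± √(tr²−4·det))/2 = 169, 2704/519841
κ = σ_max/σ_min = 13/(52/721) = 180.2500


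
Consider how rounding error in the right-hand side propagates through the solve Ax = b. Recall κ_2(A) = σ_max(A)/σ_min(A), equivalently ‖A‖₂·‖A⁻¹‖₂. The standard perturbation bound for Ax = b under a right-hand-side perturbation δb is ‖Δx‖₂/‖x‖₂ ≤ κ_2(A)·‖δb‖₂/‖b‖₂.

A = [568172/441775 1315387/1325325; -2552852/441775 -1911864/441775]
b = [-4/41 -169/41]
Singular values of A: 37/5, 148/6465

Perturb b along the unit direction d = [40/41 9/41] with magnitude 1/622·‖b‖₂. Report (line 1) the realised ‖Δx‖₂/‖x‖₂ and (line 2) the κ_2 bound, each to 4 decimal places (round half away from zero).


from the listed singular values, σ₁ = 37/5, σ_n = 148/6465
κ_2(A) = (37/5) / (148/6465) = 323.2500
worst-case relative error ≤ 323.2500 × 1/622 = 0.5197
solve Ax = b  →  x = [26.6419 -34.6216]
‖b‖ = 4.1231, ‖x‖ = 43.6858
Δx = A⁻¹·δb where δb = 1/622·4.1231·d; ‖Δx‖ = 0.2896
realised ‖Δx‖/‖x‖ = 0.0066
realised/bound (from unrounded values) ≈ 0.0128

0.0066
0.5197


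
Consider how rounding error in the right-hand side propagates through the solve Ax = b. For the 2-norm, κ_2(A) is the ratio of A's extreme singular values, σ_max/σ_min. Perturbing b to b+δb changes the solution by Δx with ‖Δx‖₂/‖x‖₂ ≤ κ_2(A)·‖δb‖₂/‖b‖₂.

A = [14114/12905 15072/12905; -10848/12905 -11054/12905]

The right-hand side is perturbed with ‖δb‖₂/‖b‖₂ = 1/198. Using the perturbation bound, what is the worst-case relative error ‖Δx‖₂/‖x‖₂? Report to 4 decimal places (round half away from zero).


0.4495

form AᵀA = [12675364/6661561 13305600/6661561; 13305600/6661561 13974244/6661561] with trace 31688/7921 and determinant 16/7921
solving λ² − 31688/7921·λ + 16/7921 = 0 gives λ = 4, 4/7921
κ_2(A) = √(λ_max/λ_min) = √(4 / (4/7921)) = 89.0000
perturbation bound = 89.0000·1/198 = 0.4495


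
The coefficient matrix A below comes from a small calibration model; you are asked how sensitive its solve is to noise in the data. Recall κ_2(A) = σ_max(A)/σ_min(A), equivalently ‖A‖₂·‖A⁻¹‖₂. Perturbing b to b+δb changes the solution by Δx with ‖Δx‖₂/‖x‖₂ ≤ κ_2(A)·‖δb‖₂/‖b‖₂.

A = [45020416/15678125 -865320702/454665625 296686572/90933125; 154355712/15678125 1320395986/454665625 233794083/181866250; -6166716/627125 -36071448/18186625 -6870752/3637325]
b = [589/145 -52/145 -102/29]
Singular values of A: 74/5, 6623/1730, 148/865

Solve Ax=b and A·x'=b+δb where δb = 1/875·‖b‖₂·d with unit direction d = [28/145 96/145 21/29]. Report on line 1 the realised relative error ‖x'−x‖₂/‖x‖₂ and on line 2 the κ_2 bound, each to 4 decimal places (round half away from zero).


0.0031
0.0989

σ_max = 74/5, σ_min = 148/865
κ_2(A) = (74/5) / (148/865) = 86.5000
bound on ‖Δx‖/‖x‖: κ·ε = 86.5000·1/875 = 0.0989
solve Ax = b  →  x = [3.4676 -8.8055 -6.9433]
2-norm of b is 5.3852; of x, 11.7375
re-solving with b+δb shifts x by Δx of norm 0.0360
dividing the unrounded norms, ‖Δx‖/‖x‖ = 0.0031
so the bound overstates the realised error by a factor of ≈ 32.2582 (computed from the unrounded values)


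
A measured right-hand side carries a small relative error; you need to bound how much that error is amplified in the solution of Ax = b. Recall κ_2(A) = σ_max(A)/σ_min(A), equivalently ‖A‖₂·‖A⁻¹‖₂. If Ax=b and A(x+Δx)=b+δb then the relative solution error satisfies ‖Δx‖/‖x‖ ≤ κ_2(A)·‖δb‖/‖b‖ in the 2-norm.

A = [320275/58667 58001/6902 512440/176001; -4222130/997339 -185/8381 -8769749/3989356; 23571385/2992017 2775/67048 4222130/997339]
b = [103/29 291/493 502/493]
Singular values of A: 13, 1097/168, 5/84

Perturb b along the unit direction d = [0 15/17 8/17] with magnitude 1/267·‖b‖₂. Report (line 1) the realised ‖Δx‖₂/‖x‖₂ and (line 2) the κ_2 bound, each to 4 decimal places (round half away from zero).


0.0140
0.8180

largest singular value 13, smallest 5/84
κ_2(A) = 13 / (5/84) = 218.4000
bound on ‖Δx‖/‖x‖: κ·ε = 218.4000·1/267 = 0.8180
solve Ax = b  →  x = [-7.8534 0.3789 14.8515]
2-norm of b is 3.7417; of x, 16.8044
Δx = A⁻¹·δb where δb = 1/267·3.7417·d; ‖Δx‖ = 0.2354
realised ‖Δx‖/‖x‖ = 0.0140
tightness: 0.0140 against a bound of 0.8180 (unrounded ratio ≈ 0.0171)


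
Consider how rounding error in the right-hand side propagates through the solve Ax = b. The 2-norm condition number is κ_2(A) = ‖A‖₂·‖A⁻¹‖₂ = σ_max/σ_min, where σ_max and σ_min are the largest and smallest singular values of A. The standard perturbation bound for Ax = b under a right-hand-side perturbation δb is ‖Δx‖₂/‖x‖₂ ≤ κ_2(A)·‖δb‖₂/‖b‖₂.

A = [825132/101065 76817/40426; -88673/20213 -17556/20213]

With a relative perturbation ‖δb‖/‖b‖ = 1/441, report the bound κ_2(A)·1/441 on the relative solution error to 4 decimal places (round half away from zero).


AᵀA = [3036039241/35343025 136594458/7068605; 136594458/7068605 24684097/5654884]; tr = 7591469/84100, det = 130321/84100
char-poly roots: 361/4 and 361/21025
so κ_2 = √((361/4) / (361/21025)) = 72.5000
perturbation bound = 72.5000·1/441 = 0.1644

0.1644


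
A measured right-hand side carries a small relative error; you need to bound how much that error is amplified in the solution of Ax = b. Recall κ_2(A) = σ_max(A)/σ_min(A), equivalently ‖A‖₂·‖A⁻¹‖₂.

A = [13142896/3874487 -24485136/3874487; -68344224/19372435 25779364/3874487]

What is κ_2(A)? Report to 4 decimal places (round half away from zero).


AᵀA = [10688853550336/446244040225 -4008202862976/89248808045; -4008202862976/89248808045 1503088576912/17849761609]; tr = 167010615824/1544097025, det = 116985856/1544097025
char-poly roots: 2704/25 and 43264/61763881
σ_max=√(2704/25)=(52/5), σ_min=√(43264/61763881)=(208/7859) → κ = 392.9500

392.9500


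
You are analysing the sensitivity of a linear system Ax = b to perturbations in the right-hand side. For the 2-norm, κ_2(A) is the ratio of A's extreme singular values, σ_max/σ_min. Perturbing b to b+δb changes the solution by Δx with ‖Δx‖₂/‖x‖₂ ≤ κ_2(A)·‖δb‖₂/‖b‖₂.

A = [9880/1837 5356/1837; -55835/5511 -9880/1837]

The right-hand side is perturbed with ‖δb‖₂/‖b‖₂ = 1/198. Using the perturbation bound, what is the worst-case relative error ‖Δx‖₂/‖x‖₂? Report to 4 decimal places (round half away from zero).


form AᵀA = [3996076825/30371121 710401640/10123707; 710401640/10123707 126301136/3374569] with trace 5132787049/30371121 and determinant 11424400/30371121
char-poly roots: 169 and 67600/30371121
σ_max=√169=13, σ_min=√(67600/30371121)=(260/5511) → κ = 275.5500
κ_2(A)·‖δb‖/‖b‖ = 1.3917

1.3917


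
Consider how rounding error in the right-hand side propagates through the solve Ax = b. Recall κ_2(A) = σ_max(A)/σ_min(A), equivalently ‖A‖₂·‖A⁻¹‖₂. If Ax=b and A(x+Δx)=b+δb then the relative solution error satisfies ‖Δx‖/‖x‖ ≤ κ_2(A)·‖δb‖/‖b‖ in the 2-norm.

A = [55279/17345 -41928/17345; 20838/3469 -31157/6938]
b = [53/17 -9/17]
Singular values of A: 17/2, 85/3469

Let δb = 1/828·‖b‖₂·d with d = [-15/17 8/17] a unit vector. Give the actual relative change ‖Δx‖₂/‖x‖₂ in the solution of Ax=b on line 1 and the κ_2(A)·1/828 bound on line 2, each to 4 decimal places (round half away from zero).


0.0013
0.4190

from the listed singular values, σ₁ = 17/2, σ_n = 85/3469
κ_2(A) = (17/2) / (85/3469) = 346.9000
bound on ‖Δx‖/‖x‖: κ·ε = 346.9000·1/828 = 0.4190
solve Ax = b  →  x = [-73.3671 -98.0188]
2-norm of b is 3.1623; of x, 122.4354
δb = ε·‖b‖·d = [-0.0034 0.0018]; solving A·Δx = δb gives ‖Δx‖ = 0.1559
realised ‖Δx‖/‖x‖ = 0.0013
tightness: 0.0013 against a bound of 0.4190 (unrounded ratio ≈ 0.0030)


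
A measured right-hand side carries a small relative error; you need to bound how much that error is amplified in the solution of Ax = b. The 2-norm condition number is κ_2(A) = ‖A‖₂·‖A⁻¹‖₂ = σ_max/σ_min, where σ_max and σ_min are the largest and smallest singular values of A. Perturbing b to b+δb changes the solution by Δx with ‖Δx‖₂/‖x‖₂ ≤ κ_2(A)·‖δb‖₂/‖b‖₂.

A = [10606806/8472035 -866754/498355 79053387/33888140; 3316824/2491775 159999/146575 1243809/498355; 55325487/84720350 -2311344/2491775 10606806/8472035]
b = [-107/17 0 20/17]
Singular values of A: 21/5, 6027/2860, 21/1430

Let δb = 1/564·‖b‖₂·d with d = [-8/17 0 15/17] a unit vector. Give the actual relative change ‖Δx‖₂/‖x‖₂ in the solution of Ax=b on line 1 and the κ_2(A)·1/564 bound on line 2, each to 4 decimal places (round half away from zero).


0.0028
0.5071

from the listed singular values, σ₁ = 21/5, σ_n = 21/1430
κ_2(A) = (21/5) / (21/1430) = 286.0000
bound on ‖Δx‖/‖x‖: κ·ε = 286.0000·1/564 = 0.5071
solve Ax = b  →  x = [-240.6263 1.5979 127.6352]
‖b‖₂ = 6.4031 and ‖x‖₂ = 272.3863
with δb = [-0.0053 0.0000 0.0100], A·Δx = δb → ‖Δx‖ = 0.7731
relative error = 0.0028
realised/bound (from unrounded values) ≈ 0.0056


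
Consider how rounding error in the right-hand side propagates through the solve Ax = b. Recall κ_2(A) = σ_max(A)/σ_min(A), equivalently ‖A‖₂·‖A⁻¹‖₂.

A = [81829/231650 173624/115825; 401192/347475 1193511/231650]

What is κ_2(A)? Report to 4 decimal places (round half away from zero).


M = AᵀA = [1126534321/772728804 139053200/21464689; 139053200/21464689 2472079489/85858756]. tr(M)=6952781/229842, det(M)=14641/1838736
λ_max, λ_min = (6952781/229842 ± √12084870268900/13206836241)/2 = 121/4, 121/459684
σ_max=√(121/4)=(11/2), σ_min=√(121/459684)=(11/678) → κ = 339.0000

339.0000


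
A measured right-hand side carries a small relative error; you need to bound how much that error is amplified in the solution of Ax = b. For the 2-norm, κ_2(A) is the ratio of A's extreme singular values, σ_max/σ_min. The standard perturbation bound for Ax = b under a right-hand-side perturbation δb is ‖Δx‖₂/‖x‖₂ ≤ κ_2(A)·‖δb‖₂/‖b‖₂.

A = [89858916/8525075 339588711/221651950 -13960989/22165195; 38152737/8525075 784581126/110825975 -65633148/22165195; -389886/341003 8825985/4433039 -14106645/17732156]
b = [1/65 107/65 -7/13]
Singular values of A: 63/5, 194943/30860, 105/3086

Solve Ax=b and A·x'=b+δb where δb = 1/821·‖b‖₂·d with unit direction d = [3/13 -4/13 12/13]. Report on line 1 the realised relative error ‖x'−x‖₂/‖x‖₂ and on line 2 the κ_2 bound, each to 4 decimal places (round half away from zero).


0.0021
0.4511

σ_max = 63/5, σ_min = 105/3086
condition number: (63/5) ÷ (105/3086) = 370.3200
worst-case relative error ≤ 370.3200 × 1/821 = 0.4511
solve Ax = b  →  x = [-0.0045 -11.1406 -27.1978]
‖b‖ = 1.7321, ‖x‖ = 29.3910
δb = ε·‖b‖·d = [0.0005 -0.0006 0.0019]; solving A·Δx = δb gives ‖Δx‖ = 0.0620
relative error = 0.0021
tightness: 0.0021 against a bound of 0.4511 (unrounded ratio ≈ 0.0047)
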